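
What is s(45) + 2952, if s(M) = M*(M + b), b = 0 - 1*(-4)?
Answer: 5157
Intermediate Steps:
b = 4 (b = 0 + 4 = 4)
s(M) = M*(4 + M) (s(M) = M*(M + 4) = M*(4 + M))
s(45) + 2952 = 45*(4 + 45) + 2952 = 45*49 + 2952 = 2205 + 2952 = 5157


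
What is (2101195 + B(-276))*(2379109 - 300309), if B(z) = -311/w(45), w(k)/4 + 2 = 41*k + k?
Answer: 2061679045945325/472 ≈ 4.3680e+12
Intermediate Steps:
w(k) = -8 + 168*k (w(k) = -8 + 4*(41*k + k) = -8 + 4*(42*k) = -8 + 168*k)
B(z) = -311/7552 (B(z) = -311/(-8 + 168*45) = -311/(-8 + 7560) = -311/7552)
(2101195 + B(-276))*(2379109 - 300309) = (2101195 - 311/7552)*(2379109 - 300309) = (15868224329/7552)*2078800 = 2061679045945325/472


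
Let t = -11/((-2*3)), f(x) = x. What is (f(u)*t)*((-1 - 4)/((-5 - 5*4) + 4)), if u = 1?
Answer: 55/126 ≈ 0.43651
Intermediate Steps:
t = 11/6 (t = -11/(-6) = -11*(-⅙) = 11/6 ≈ 1.8333)
(f(u)*t)*((-1 - 4)/((-5 - 5*4) + 4)) = (1*(11/6))*((-1 - 4)/((-5 - 5*4) + 4)) = 11*(-5/((-5 - 20) + 4))/6 = 11*(-5/(-25 + 4))/6 = 11*(-5/(-21))/6 = 11*(-5*(-1/21))/6 = (11/6)*(5/21) = 55/126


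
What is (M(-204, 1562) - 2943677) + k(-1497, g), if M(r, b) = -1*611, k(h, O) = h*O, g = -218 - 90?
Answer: -2483212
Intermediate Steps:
g = -308
k(h, O) = O*h
M(r, b) = -611
(M(-204, 1562) - 2943677) + k(-1497, g) = (-611 - 2943677) - 308*(-1497) = -2944288 + 461076 = -2483212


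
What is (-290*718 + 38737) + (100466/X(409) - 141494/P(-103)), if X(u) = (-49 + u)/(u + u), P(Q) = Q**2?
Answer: 56128258183/954810 ≈ 58785.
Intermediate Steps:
X(u) = (-49 + u)/(2*u) (X(u) = (-49 + u)/((2*u)) = (-49 + u)*(1/(2*u)) = (-49 + u)/(2*u))
(-290*718 + 38737) + (100466/X(409) - 141494/P(-103)) = (-290*718 + 38737) + (100466/(((1/2)*(-49 + 409)/409)) - 141494/((-103)**2)) = (-208220 + 38737) + (100466/(((1/2)*(1/409)*360)) - 141494/10609) = -169483 + (100466/(180/409) - 141494*1/10609) = -169483 + (100466*(409/180) - 141494/10609) = -169483 + (20545297/90 - 141494/10609) = -169483 + 217952321413/954810 = 56128258183/954810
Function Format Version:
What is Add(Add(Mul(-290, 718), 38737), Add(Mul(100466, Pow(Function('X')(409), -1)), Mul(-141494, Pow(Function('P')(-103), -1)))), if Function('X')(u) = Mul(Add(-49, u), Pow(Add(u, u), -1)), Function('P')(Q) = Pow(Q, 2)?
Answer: Rational(56128258183, 954810) ≈ 58785.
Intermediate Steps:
Function('X')(u) = Mul(Rational(1, 2), Pow(u, -1), Add(-49, u)) (Function('X')(u) = Mul(Add(-49, u), Pow(Mul(2, u), -1)) = Mul(Add(-49, u), Mul(Rational(1, 2), Pow(u, -1))) = Mul(Rational(1, 2), Pow(u, -1), Add(-49, u)))
Add(Add(Mul(-290, 718), 38737), Add(Mul(100466, Pow(Function('X')(409), -1)), Mul(-141494, Pow(Function('P')(-103), -1)))) = Add(Add(Mul(-290, 718), 38737), Add(Mul(100466, Pow(Mul(Rational(1, 2), Pow(409, -1), Add(-49, 409)), -1)), Mul(-141494, Pow(Pow(-103, 2), -1)))) = Add(Add(-208220, 38737), Add(Mul(100466, Pow(Mul(Rational(1, 2), Rational(1, 409), 360), -1)), Mul(-141494, Pow(10609, -1)))) = Add(-169483, Add(Mul(100466, Pow(Rational(180, 409), -1)), Mul(-141494, Rational(1, 10609)))) = Add(-169483, Add(Mul(100466, Rational(409, 180)), Rational(-141494, 10609))) = Add(-169483, Add(Rational(20545297, 90), Rational(-141494, 10609))) = Add(-169483, Rational(217952321413, 954810)) = Rational(56128258183, 954810)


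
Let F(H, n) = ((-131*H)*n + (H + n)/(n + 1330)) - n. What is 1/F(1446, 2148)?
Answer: -1739/707580310047 ≈ -2.4577e-9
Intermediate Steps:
F(H, n) = -n + (H + n)/(1330 + n) - 131*H*n (F(H, n) = (-131*H*n + (H + n)/(1330 + n)) - n = ((H + n)/(1330 + n) - 131*H*n) - n = -n + (H + n)/(1330 + n) - 131*H*n)
1/F(1446, 2148) = 1/((1446 - 1*2148² - 1329*2148 - 174230*1446*2148 - 131*1446*2148²)/(1330 + 2148)) = 1/((1446 - 1*4613904 - 2854692 - 541159773840 - 131*1446*4613904)/3478) = 1/((1446 - 4613904 - 2854692 - 541159773840 - 873993379104)/3478) = 1/((1/3478)*(-1415160620094)) = 1/(-707580310047/1739) = -1739/707580310047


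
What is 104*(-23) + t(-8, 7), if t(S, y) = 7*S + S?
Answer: -2456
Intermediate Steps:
t(S, y) = 8*S
104*(-23) + t(-8, 7) = 104*(-23) + 8*(-8) = -2392 - 64 = -2456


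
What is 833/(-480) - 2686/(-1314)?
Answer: 32453/105120 ≈ 0.30872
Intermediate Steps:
833/(-480) - 2686/(-1314) = 833*(-1/480) - 2686*(-1/1314) = -833/480 + 1343/657 = 32453/105120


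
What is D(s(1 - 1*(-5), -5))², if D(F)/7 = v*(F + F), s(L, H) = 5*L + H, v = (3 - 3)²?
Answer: 0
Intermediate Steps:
v = 0 (v = 0² = 0)
s(L, H) = H + 5*L
D(F) = 0 (D(F) = 7*(0*(F + F)) = 7*(0*(2*F)) = 7*0 = 0)
D(s(1 - 1*(-5), -5))² = 0² = 0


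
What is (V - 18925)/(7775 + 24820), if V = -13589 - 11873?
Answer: -44387/32595 ≈ -1.3618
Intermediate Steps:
V = -25462
(V - 18925)/(7775 + 24820) = (-25462 - 18925)/(7775 + 24820) = -44387/32595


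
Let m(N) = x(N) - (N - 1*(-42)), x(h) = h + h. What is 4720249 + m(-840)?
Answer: 4719367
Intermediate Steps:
x(h) = 2*h
m(N) = -42 + N (m(N) = 2*N - (N - 1*(-42)) = 2*N - (N + 42) = 2*N - (42 + N) = 2*N + (-42 - N) = -42 + N)
4720249 + m(-840) = 4720249 + (-42 - 840) = 4720249 - 882 = 4719367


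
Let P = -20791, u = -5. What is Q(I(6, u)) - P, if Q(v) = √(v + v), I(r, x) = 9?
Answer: 20791 + 3*√2 ≈ 20795.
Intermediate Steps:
Q(v) = √2*√v (Q(v) = √(2*v) = √2*√v)
Q(I(6, u)) - P = √2*√9 - 1*(-20791) = √2*3 + 20791 = 3*√2 + 20791 = 20791 + 3*√2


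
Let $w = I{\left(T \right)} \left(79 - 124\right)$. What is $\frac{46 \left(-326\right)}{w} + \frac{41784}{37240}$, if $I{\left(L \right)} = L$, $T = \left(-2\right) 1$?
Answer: $- \frac{6933631}{41895} \approx -165.5$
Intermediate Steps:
$T = -2$
$w = 90$ ($w = - 2 \left(79 - 124\right) = \left(-2\right) \left(-45\right) = 90$)
$\frac{46 \left(-326\right)}{w} + \frac{41784}{37240} = \frac{46 \left(-326\right)}{90} + \frac{41784}{37240} = \left(-14996\right) \frac{1}{90} + 41784 \cdot \frac{1}{37240} = - \frac{7498}{45} + \frac{5223}{4655} = - \frac{6933631}{41895}$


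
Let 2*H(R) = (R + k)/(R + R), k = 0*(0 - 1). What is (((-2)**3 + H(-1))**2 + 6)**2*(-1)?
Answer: -1117249/256 ≈ -4364.3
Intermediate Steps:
k = 0 (k = 0*(-1) = 0)
H(R) = 1/4 (H(R) = ((R + 0)/(R + R))/2 = (R/((2*R)))/2 = (R*(1/(2*R)))/2 = (1/2)*(1/2) = 1/4)
(((-2)**3 + H(-1))**2 + 6)**2*(-1) = (((-2)**3 + 1/4)**2 + 6)**2*(-1) = ((-8 + 1/4)**2 + 6)**2*(-1) = ((-31/4)**2 + 6)**2*(-1) = (961/16 + 6)**2*(-1) = (1057/16)**2*(-1) = (1117249/256)*(-1) = -1117249/256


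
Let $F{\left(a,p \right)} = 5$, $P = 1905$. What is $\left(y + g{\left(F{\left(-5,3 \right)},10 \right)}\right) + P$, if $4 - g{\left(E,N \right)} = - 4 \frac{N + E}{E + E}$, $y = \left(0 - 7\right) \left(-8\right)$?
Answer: $1971$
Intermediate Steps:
$y = 56$ ($y = \left(0 - 7\right) \left(-8\right) = \left(-7\right) \left(-8\right) = 56$)
$g{\left(E,N \right)} = 4 + \frac{2 \left(E + N\right)}{E}$ ($g{\left(E,N \right)} = 4 - - 4 \frac{N + E}{E + E} = 4 - - 4 \frac{E + N}{2 E} = 4 - - \frac{2 \left(E + N\right)}{E} = 4 + \frac{2 \left(E + N\right)}{E}$)
$\left(y + g{\left(F{\left(-5,3 \right)},10 \right)}\right) + P = \left(56 + \left(6 + 2 \cdot 10 \cdot \frac{1}{5}\right)\right) + 1905 = \left(56 + \left(6 + 4\right)\right) + 1905 = \left(56 + 10\right) + 1905 = 66 + 1905 = 1971$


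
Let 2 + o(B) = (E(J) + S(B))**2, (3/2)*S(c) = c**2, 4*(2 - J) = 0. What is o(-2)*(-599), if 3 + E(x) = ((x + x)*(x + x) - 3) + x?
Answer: -1148882/9 ≈ -1.2765e+5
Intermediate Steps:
J = 2 (J = 2 - 1/4*0 = 2 + 0 = 2)
S(c) = 2*c**2/3
E(x) = -6 + x + 4*x**2 (E(x) = -3 + (((x + x)*(x + x) - 3) + x) = -3 + (((2*x)*(2*x) - 3) + x) = -3 + ((4*x**2 - 3) + x) = -3 + ((-3 + 4*x**2) + x) = -3 + (-3 + x + 4*x**2) = -6 + x + 4*x**2)
o(B) = -2 + (12 + 2*B**2/3)**2 (o(B) = -2 + ((-6 + 2 + 4*2**2) + 2*B**2/3)**2 = -2 + ((-6 + 2 + 4*4) + 2*B**2/3)**2 = -2 + ((-6 + 2 + 16) + 2*B**2/3)**2 = -2 + (12 + 2*B**2/3)**2)
o(-2)*(-599) = (-2 + 4*(18 + (-2)**2)**2/9)*(-599) = (-2 + 4*(18 + 4)**2/9)*(-599) = (-2 + (4/9)*22**2)*(-599) = (-2 + (4/9)*484)*(-599) = (-2 + 1936/9)*(-599) = (1918/9)*(-599) = -1148882/9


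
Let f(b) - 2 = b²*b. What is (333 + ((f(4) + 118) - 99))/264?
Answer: 19/12 ≈ 1.5833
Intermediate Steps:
f(b) = 2 + b³ (f(b) = 2 + b²*b = 2 + b³)
(333 + ((f(4) + 118) - 99))/264 = (333 + (((2 + 4³) + 118) - 99))/264 = (333 + (((2 + 64) + 118) - 99))/264 = (333 + ((66 + 118) - 99))/264 = (333 + (184 - 99))/264 = (333 + 85)/264 = (1/264)*418 = 19/12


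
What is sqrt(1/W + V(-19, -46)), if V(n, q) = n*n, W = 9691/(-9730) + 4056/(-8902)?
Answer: sqrt(1424046762315885891)/62867081 ≈ 18.982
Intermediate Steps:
W = -62867081/43308230 (W = 9691*(-1/9730) + 4056*(-1/8902) = -9691/9730 - 2028/4451 = -62867081/43308230 ≈ -1.4516)
V(n, q) = n**2
sqrt(1/W + V(-19, -46)) = sqrt(1/(-62867081/43308230) + (-19)**2) = sqrt(-43308230/62867081 + 361) = sqrt(22651708011/62867081) = sqrt(1424046762315885891)/62867081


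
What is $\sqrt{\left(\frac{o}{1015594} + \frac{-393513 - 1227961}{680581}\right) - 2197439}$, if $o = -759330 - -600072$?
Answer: $\frac{75 i \sqrt{46658922558953909839015810}}{345596990057} \approx 1482.4 i$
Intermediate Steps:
$o = -159258$ ($o = -759330 + 600072 = -159258$)
$\sqrt{\left(\frac{o}{1015594} + \frac{-393513 - 1227961}{680581}\right) - 2197439} = \sqrt{\left(- \frac{159258}{1015594} + \frac{-393513 - 1227961}{680581}\right) - 2197439} = \sqrt{\left(\left(-159258\right) \frac{1}{1015594} + \left(-393513 - 1227961\right) \frac{1}{680581}\right) - 2197439} = \sqrt{\left(- \frac{79629}{507797} - \frac{1621474}{680581}\right) - 2197439} = \sqrt{- \frac{877573617227}{345596990057} - 2197439} = \sqrt{- \frac{759429181807481250}{345596990057}} = \frac{75 i \sqrt{46658922558953909839015810}}{345596990057}$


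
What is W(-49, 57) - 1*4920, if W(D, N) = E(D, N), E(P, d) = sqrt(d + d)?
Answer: -4920 + sqrt(114) ≈ -4909.3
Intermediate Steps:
E(P, d) = sqrt(2)*sqrt(d) (E(P, d) = sqrt(2*d) = sqrt(2)*sqrt(d))
W(D, N) = sqrt(2)*sqrt(N)
W(-49, 57) - 1*4920 = sqrt(2)*sqrt(57) - 1*4920 = sqrt(114) - 4920 = -4920 + sqrt(114)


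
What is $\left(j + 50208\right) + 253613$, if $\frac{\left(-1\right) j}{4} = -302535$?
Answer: $1513961$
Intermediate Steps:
$j = 1210140$ ($j = \left(-4\right) \left(-302535\right) = 1210140$)
$\left(j + 50208\right) + 253613 = \left(1210140 + 50208\right) + 253613 = 1260348 + 253613 = 1513961$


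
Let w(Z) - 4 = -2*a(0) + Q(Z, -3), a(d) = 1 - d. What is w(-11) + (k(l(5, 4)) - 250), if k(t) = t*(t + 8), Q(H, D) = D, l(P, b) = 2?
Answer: -231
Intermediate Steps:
k(t) = t*(8 + t)
w(Z) = -1 (w(Z) = 4 + (-2*(1 - 1*0) - 3) = 4 + (-2*(1 + 0) - 3) = 4 + (-2*1 - 3) = 4 + (-2 - 3) = 4 - 5 = -1)
w(-11) + (k(l(5, 4)) - 250) = -1 + (2*(8 + 2) - 250) = -1 + (2*10 - 250) = -1 + (20 - 250) = -1 - 230 = -231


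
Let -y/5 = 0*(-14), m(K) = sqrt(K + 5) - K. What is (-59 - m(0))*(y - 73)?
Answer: 4307 + 73*sqrt(5) ≈ 4470.2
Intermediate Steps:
m(K) = sqrt(5 + K) - K
y = 0 (y = -0*(-14) = -5*0 = 0)
(-59 - m(0))*(y - 73) = (-59 - (sqrt(5 + 0) - 1*0))*(0 - 73) = (-59 - (sqrt(5) + 0))*(-73) = (-59 - sqrt(5))*(-73) = 4307 + 73*sqrt(5)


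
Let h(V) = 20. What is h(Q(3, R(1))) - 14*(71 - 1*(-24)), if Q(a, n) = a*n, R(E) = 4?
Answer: -1310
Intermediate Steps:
h(Q(3, R(1))) - 14*(71 - 1*(-24)) = 20 - 14*(71 - 1*(-24)) = 20 - 14*(71 + 24) = 20 - 14*95 = 20 - 1330 = -1310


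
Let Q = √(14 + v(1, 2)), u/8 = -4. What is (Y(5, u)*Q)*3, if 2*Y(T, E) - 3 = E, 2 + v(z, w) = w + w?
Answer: -174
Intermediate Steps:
u = -32 (u = 8*(-4) = -32)
v(z, w) = -2 + 2*w (v(z, w) = -2 + (w + w) = -2 + 2*w)
Y(T, E) = 3/2 + E/2
Q = 4 (Q = √(14 + (-2 + 2*2)) = √(14 + (-2 + 4)) = √(14 + 2) = √16 = 4)
(Y(5, u)*Q)*3 = ((3/2 + (½)*(-32))*4)*3 = ((3/2 - 16)*4)*3 = -29/2*4*3 = -58*3 = -174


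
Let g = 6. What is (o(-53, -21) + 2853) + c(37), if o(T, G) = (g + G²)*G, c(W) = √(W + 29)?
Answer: -6534 + √66 ≈ -6525.9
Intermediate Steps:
c(W) = √(29 + W)
o(T, G) = G*(6 + G²) (o(T, G) = (6 + G²)*G = G*(6 + G²))
(o(-53, -21) + 2853) + c(37) = (-21*(6 + (-21)²) + 2853) + √(29 + 37) = (-21*(6 + 441) + 2853) + √66 = (-21*447 + 2853) + √66 = (-9387 + 2853) + √66 = -6534 + √66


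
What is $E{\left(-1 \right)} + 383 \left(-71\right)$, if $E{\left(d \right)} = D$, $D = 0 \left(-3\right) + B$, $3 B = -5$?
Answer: $- \frac{81584}{3} \approx -27195.0$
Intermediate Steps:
$B = - \frac{5}{3}$ ($B = \frac{1}{3} \left(-5\right) = - \frac{5}{3} \approx -1.6667$)
$D = - \frac{5}{3}$ ($D = 0 \left(-3\right) - \frac{5}{3} = 0 - \frac{5}{3} = - \frac{5}{3} \approx -1.6667$)
$E{\left(d \right)} = - \frac{5}{3}$
$E{\left(-1 \right)} + 383 \left(-71\right) = - \frac{5}{3} + 383 \left(-71\right) = - \frac{5}{3} - 27193 = - \frac{81584}{3}$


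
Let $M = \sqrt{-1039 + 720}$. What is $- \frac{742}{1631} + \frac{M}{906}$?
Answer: $- \frac{106}{233} + \frac{i \sqrt{319}}{906} \approx -0.45494 + 0.019714 i$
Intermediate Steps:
$M = i \sqrt{319}$ ($M = \sqrt{-319} = i \sqrt{319} \approx 17.861 i$)
$- \frac{742}{1631} + \frac{M}{906} = - \frac{742}{1631} + \frac{i \sqrt{319}}{906} = \left(-742\right) \frac{1}{1631} + i \sqrt{319} \cdot \frac{1}{906} = - \frac{106}{233} + \frac{i \sqrt{319}}{906}$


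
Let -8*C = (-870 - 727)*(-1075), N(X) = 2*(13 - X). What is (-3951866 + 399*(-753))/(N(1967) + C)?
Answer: 34018504/1748039 ≈ 19.461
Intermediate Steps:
N(X) = 26 - 2*X
C = -1716775/8 (C = -(-870 - 727)*(-1075)/8 = -(-1597)*(-1075)/8 = -1/8*1716775 = -1716775/8 ≈ -2.1460e+5)
(-3951866 + 399*(-753))/(N(1967) + C) = (-3951866 + 399*(-753))/((26 - 2*1967) - 1716775/8) = (-3951866 - 300447)/((26 - 3934) - 1716775/8) = -4252313/(-3908 - 1716775/8) = -4252313/(-1748039/8) = -4252313*(-8/1748039) = 34018504/1748039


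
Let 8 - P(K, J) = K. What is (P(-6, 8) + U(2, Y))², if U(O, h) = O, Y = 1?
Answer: 256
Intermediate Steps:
P(K, J) = 8 - K
(P(-6, 8) + U(2, Y))² = ((8 - 1*(-6)) + 2)² = ((8 + 6) + 2)² = (14 + 2)² = 16² = 256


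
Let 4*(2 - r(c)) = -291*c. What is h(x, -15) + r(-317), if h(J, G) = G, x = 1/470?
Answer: -92299/4 ≈ -23075.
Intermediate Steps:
x = 1/470 ≈ 0.0021277
r(c) = 2 + 291*c/4 (r(c) = 2 - (-291)*c/4 = 2 + 291*c/4)
h(x, -15) + r(-317) = -15 + (2 + (291/4)*(-317)) = -15 + (2 - 92247/4) = -15 - 92239/4 = -92299/4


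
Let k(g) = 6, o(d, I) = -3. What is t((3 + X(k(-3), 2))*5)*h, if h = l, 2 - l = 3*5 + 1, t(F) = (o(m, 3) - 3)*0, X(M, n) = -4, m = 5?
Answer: 0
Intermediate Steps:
t(F) = 0 (t(F) = (-3 - 3)*0 = -6*0 = 0)
l = -14 (l = 2 - (3*5 + 1) = 2 - (15 + 1) = 2 - 1*16 = 2 - 16 = -14)
h = -14
t((3 + X(k(-3), 2))*5)*h = 0*(-14) = 0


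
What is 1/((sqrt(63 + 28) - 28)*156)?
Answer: -1/3861 - sqrt(91)/108108 ≈ -0.00034724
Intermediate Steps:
1/((sqrt(63 + 28) - 28)*156) = 1/((sqrt(91) - 28)*156) = 1/((-28 + sqrt(91))*156) = 1/(-4368 + 156*sqrt(91))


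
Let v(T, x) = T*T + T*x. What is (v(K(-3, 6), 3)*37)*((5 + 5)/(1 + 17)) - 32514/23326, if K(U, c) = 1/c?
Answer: 35728177/3778812 ≈ 9.4549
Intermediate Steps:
v(T, x) = T**2 + T*x
(v(K(-3, 6), 3)*37)*((5 + 5)/(1 + 17)) - 32514/23326 = (((1/6 + 3)/6)*37)*((5 + 5)/(1 + 17)) - 32514/23326 = (((1/6 + 3)/6)*37)*(10/18) - 32514*1/23326 = (((1/6)*(19/6))*37)*(10*(1/18)) - 16257/11663 = ((19/36)*37)*(5/9) - 16257/11663 = (703/36)*(5/9) - 16257/11663 = 3515/324 - 16257/11663 = 35728177/3778812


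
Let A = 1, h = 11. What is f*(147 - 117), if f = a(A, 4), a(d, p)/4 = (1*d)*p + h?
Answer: 1800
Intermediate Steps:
a(d, p) = 44 + 4*d*p (a(d, p) = 4*((1*d)*p + 11) = 4*(d*p + 11) = 4*(11 + d*p) = 44 + 4*d*p)
f = 60 (f = 44 + 4*1*4 = 44 + 16 = 60)
f*(147 - 117) = 60*(147 - 117) = 60*30 = 1800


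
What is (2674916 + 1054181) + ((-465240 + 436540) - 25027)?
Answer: 3675370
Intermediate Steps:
(2674916 + 1054181) + ((-465240 + 436540) - 25027) = 3729097 + (-28700 - 25027) = 3729097 - 53727 = 3675370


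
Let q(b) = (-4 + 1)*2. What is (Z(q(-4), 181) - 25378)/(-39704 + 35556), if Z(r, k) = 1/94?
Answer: 2385531/389912 ≈ 6.1181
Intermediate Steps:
q(b) = -6 (q(b) = -3*2 = -6)
Z(r, k) = 1/94
(Z(q(-4), 181) - 25378)/(-39704 + 35556) = (1/94 - 25378)/(-39704 + 35556) = -2385531/94/(-4148) = -2385531/94*(-1/4148) = 2385531/389912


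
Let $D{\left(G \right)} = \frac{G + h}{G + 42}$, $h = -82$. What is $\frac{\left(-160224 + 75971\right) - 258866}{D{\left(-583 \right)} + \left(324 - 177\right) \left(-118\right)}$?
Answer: $\frac{26518197}{1340503} \approx 19.782$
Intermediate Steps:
$D{\left(G \right)} = \frac{-82 + G}{42 + G}$ ($D{\left(G \right)} = \frac{G - 82}{G + 42} = \frac{-82 + G}{42 + G}$)
$\frac{\left(-160224 + 75971\right) - 258866}{D{\left(-583 \right)} + \left(324 - 177\right) \left(-118\right)} = \frac{\left(-160224 + 75971\right) - 258866}{\frac{-82 - 583}{42 - 583} + \left(324 - 177\right) \left(-118\right)} = \frac{-84253 - 258866}{\frac{1}{-541} \left(-665\right) + 147 \left(-118\right)} = - \frac{343119}{\left(- \frac{1}{541}\right) \left(-665\right) - 17346} = - \frac{343119}{\frac{665}{541} - 17346} = - \frac{343119}{- \frac{9383521}{541}} = \left(-343119\right) \left(- \frac{541}{9383521}\right) = \frac{26518197}{1340503}$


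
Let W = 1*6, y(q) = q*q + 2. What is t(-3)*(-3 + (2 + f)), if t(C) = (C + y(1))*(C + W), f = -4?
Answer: 0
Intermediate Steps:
y(q) = 2 + q² (y(q) = q² + 2 = 2 + q²)
W = 6
t(C) = (3 + C)*(6 + C) (t(C) = (C + (2 + 1²))*(C + 6) = (C + (2 + 1))*(6 + C) = (C + 3)*(6 + C) = (3 + C)*(6 + C))
t(-3)*(-3 + (2 + f)) = (18 + (-3)² + 9*(-3))*(-3 + (2 - 4)) = (18 + 9 - 27)*(-3 - 2) = 0*(-5) = 0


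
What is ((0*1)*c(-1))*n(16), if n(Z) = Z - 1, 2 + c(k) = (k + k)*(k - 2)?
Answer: 0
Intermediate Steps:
c(k) = -2 + 2*k*(-2 + k) (c(k) = -2 + (k + k)*(k - 2) = -2 + (2*k)*(-2 + k) = -2 + 2*k*(-2 + k))
n(Z) = -1 + Z
((0*1)*c(-1))*n(16) = ((0*1)*(-2 - 4*(-1) + 2*(-1)²))*(-1 + 16) = (0*(-2 + 4 + 2*1))*15 = (0*(-2 + 4 + 2))*15 = (0*4)*15 = 0*15 = 0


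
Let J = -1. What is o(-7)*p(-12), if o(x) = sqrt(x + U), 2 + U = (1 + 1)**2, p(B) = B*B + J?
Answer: 143*I*sqrt(5) ≈ 319.76*I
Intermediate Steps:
p(B) = -1 + B**2 (p(B) = B*B - 1 = B**2 - 1 = -1 + B**2)
U = 2 (U = -2 + (1 + 1)**2 = -2 + 2**2 = -2 + 4 = 2)
o(x) = sqrt(2 + x) (o(x) = sqrt(x + 2) = sqrt(2 + x))
o(-7)*p(-12) = sqrt(2 - 7)*(-1 + (-12)**2) = sqrt(-5)*(-1 + 144) = (I*sqrt(5))*143 = 143*I*sqrt(5)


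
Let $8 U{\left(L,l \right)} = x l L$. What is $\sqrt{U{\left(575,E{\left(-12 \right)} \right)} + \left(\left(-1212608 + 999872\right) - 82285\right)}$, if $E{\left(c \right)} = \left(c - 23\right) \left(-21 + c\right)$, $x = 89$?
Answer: $\frac{\sqrt{113493914}}{4} \approx 2663.3$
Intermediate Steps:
$E{\left(c \right)} = \left(-23 + c\right) \left(-21 + c\right)$
$U{\left(L,l \right)} = \frac{89 L l}{8}$ ($U{\left(L,l \right)} = \frac{89 l L}{8} = \frac{89 L l}{8}$)
$\sqrt{U{\left(575,E{\left(-12 \right)} \right)} + \left(\left(-1212608 + 999872\right) - 82285\right)} = \sqrt{\frac{89}{8} \cdot 575 \left(483 + \left(-12\right)^{2} - -528\right) + \left(\left(-1212608 + 999872\right) - 82285\right)} = \sqrt{\frac{89}{8} \cdot 575 \left(483 + 144 + 528\right) - 295021} = \sqrt{\frac{89}{8} \cdot 575 \cdot 1155 - 295021} = \sqrt{\frac{59107125}{8} - 295021} = \sqrt{\frac{56746957}{8}} = \frac{\sqrt{113493914}}{4}$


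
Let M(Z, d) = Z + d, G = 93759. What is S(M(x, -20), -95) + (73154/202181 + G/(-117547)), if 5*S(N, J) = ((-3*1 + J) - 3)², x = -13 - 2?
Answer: 242382833565702/118828850035 ≈ 2039.8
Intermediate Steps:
x = -15
S(N, J) = (-6 + J)²/5 (S(N, J) = ((-3*1 + J) - 3)²/5 = ((-3 + J) - 3)²/5 = (-6 + J)²/5)
S(M(x, -20), -95) + (73154/202181 + G/(-117547)) = (-6 - 95)²/5 + (73154/202181 + 93759/(-117547)) = (⅕)*(-101)² + (73154*(1/202181) + 93759*(-1/117547)) = (⅕)*10201 + (73154/202181 - 93759/117547) = 10201/5 - 10357255141/23765770007 = 242382833565702/118828850035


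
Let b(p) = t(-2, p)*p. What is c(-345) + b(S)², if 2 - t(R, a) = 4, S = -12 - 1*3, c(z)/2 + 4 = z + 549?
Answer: 1300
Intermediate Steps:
c(z) = 1090 + 2*z (c(z) = -8 + 2*(z + 549) = -8 + 2*(549 + z) = -8 + (1098 + 2*z) = 1090 + 2*z)
S = -15 (S = -12 - 3 = -15)
t(R, a) = -2 (t(R, a) = 2 - 1*4 = 2 - 4 = -2)
b(p) = -2*p
c(-345) + b(S)² = (1090 + 2*(-345)) + (-2*(-15))² = (1090 - 690) + 30² = 400 + 900 = 1300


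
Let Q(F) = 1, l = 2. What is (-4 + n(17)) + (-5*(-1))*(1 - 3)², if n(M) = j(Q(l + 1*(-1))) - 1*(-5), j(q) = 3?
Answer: 24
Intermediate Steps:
n(M) = 8 (n(M) = 3 - 1*(-5) = 3 + 5 = 8)
(-4 + n(17)) + (-5*(-1))*(1 - 3)² = (-4 + 8) + (-5*(-1))*(1 - 3)² = 4 + 5*(-2)² = 4 + 5*4 = 4 + 20 = 24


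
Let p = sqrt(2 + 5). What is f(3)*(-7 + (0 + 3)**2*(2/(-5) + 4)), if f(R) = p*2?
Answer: 254*sqrt(7)/5 ≈ 134.40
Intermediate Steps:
p = sqrt(7) ≈ 2.6458
f(R) = 2*sqrt(7) (f(R) = sqrt(7)*2 = 2*sqrt(7))
f(3)*(-7 + (0 + 3)**2*(2/(-5) + 4)) = (2*sqrt(7))*(-7 + (0 + 3)**2*(2/(-5) + 4)) = (2*sqrt(7))*(-7 + 3**2*(2*(-1/5) + 4)) = (2*sqrt(7))*(-7 + 9*(-2/5 + 4)) = (2*sqrt(7))*(-7 + 9*(18/5)) = (2*sqrt(7))*(-7 + 162/5) = (2*sqrt(7))*(127/5) = 254*sqrt(7)/5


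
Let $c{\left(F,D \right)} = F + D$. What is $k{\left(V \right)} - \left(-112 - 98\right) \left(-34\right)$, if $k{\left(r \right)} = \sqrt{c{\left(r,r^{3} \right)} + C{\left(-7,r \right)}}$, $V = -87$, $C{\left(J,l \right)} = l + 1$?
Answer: $-7140 + 2 i \sqrt{164669} \approx -7140.0 + 811.59 i$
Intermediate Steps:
$C{\left(J,l \right)} = 1 + l$
$c{\left(F,D \right)} = D + F$
$k{\left(r \right)} = \sqrt{1 + r^{3} + 2 r}$ ($k{\left(r \right)} = \sqrt{\left(r^{3} + r\right) + \left(1 + r\right)} = \sqrt{\left(r + r^{3}\right) + \left(1 + r\right)} = \sqrt{1 + r^{3} + 2 r}$)
$k{\left(V \right)} - \left(-112 - 98\right) \left(-34\right) = \sqrt{1 + \left(-87\right)^{3} + 2 \left(-87\right)} - \left(-112 - 98\right) \left(-34\right) = \sqrt{1 - 658503 - 174} - \left(-210\right) \left(-34\right) = \sqrt{-658676} - 7140 = 2 i \sqrt{164669} - 7140 = -7140 + 2 i \sqrt{164669}$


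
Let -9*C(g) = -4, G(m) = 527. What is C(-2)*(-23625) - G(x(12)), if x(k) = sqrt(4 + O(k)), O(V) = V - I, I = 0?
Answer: -11027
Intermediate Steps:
O(V) = V (O(V) = V - 1*0 = V + 0 = V)
x(k) = sqrt(4 + k)
C(g) = 4/9 (C(g) = -1/9*(-4) = 4/9)
C(-2)*(-23625) - G(x(12)) = (4/9)*(-23625) - 1*527 = -10500 - 527 = -11027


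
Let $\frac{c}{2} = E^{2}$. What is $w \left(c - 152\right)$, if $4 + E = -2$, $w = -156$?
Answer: $12480$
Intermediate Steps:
$E = -6$ ($E = -4 - 2 = -6$)
$c = 72$ ($c = 2 \left(-6\right)^{2} = 2 \cdot 36 = 72$)
$w \left(c - 152\right) = - 156 \left(72 - 152\right) = \left(-156\right) \left(-80\right) = 12480$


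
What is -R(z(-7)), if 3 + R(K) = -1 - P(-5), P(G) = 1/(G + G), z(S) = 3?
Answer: 39/10 ≈ 3.9000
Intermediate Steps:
P(G) = 1/(2*G)
R(K) = -39/10 (R(K) = -3 + (-1 - 1/(2*(-5))) = -3 + (-1 - (-1)/(2*5)) = -3 + (-1 - 1*(-⅒)) = -3 + (-1 + ⅒) = -3 - 9/10 = -39/10)
-R(z(-7)) = -1*(-39/10) = 39/10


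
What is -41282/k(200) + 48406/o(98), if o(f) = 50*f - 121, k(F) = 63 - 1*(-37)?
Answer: -96223039/238950 ≈ -402.69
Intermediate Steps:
k(F) = 100 (k(F) = 63 + 37 = 100)
o(f) = -121 + 50*f
-41282/k(200) + 48406/o(98) = -41282/100 + 48406/(-121 + 50*98) = -41282*1/100 + 48406/(-121 + 4900) = -20641/50 + 48406/4779 = -96223039/238950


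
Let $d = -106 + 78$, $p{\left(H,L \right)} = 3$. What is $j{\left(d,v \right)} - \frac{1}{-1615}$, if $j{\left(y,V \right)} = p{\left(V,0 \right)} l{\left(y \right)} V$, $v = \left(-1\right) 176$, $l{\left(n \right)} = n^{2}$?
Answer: $- \frac{668532479}{1615} \approx -4.1395 \cdot 10^{5}$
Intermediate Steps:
$d = -28$
$v = -176$
$j{\left(y,V \right)} = 3 V y^{2}$ ($j{\left(y,V \right)} = 3 y^{2} V = 3 V y^{2}$)
$j{\left(d,v \right)} - \frac{1}{-1615} = 3 \left(-176\right) \left(-28\right)^{2} - \frac{1}{-1615} = 3 \left(-176\right) 784 - - \frac{1}{1615} = -413952 + \frac{1}{1615} = - \frac{668532479}{1615}$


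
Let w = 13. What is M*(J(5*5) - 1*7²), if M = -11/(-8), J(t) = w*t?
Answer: 759/2 ≈ 379.50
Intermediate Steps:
J(t) = 13*t
M = 11/8 (M = -11*(-⅛) = 11/8 ≈ 1.3750)
M*(J(5*5) - 1*7²) = 11*(13*(5*5) - 1*7²)/8 = 11*(13*25 - 1*49)/8 = 11*(325 - 49)/8 = (11/8)*276 = 759/2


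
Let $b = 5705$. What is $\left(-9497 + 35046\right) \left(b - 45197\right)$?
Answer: $-1008981108$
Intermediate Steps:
$\left(-9497 + 35046\right) \left(b - 45197\right) = \left(-9497 + 35046\right) \left(5705 - 45197\right) = 25549 \left(-39492\right) = -1008981108$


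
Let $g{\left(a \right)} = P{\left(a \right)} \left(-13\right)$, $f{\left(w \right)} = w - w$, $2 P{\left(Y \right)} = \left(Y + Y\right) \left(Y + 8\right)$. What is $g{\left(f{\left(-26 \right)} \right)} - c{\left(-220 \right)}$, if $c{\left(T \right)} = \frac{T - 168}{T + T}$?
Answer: $- \frac{97}{110} \approx -0.88182$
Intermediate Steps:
$P{\left(Y \right)} = Y \left(8 + Y\right)$ ($P{\left(Y \right)} = \frac{\left(Y + Y\right) \left(Y + 8\right)}{2} = \frac{2 Y \left(8 + Y\right)}{2} = Y \left(8 + Y\right)$)
$f{\left(w \right)} = 0$
$g{\left(a \right)} = - 13 a \left(8 + a\right)$ ($g{\left(a \right)} = a \left(8 + a\right) \left(-13\right) = - 13 a \left(8 + a\right)$)
$c{\left(T \right)} = \frac{-168 + T}{2 T}$
$g{\left(f{\left(-26 \right)} \right)} - c{\left(-220 \right)} = \left(-13\right) 0 \left(8 + 0\right) - \frac{-168 - 220}{2 \left(-220\right)} = \left(-13\right) 0 \cdot 8 - \frac{1}{2} \left(- \frac{1}{220}\right) \left(-388\right) = 0 - \frac{97}{110} = - \frac{97}{110}$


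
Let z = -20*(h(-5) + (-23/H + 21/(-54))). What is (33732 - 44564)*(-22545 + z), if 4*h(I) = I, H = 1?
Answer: 2149827040/9 ≈ 2.3887e+8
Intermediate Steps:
h(I) = I/4
z = 4435/9 (z = -20*((1/4)*(-5) + (-23/1 + 21/(-54))) = -20*(-5/4 + (-23*1 + 21*(-1/54))) = -20*(-5/4 + (-23 - 7/18)) = -20*(-5/4 - 421/18) = -20*(-887/36) = 4435/9 ≈ 492.78)
(33732 - 44564)*(-22545 + z) = (33732 - 44564)*(-22545 + 4435/9) = -10832*(-198470/9) = 2149827040/9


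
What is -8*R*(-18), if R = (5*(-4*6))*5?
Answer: -86400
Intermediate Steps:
R = -600 (R = (5*(-24))*5 = -120*5 = -600)
-8*R*(-18) = -8*(-600)*(-18) = 4800*(-18) = -86400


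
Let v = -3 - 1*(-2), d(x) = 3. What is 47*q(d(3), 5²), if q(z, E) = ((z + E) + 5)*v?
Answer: -1551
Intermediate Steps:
v = -1 (v = -3 + 2 = -1)
q(z, E) = -5 - E - z (q(z, E) = ((z + E) + 5)*(-1) = ((E + z) + 5)*(-1) = (5 + E + z)*(-1) = -5 - E - z)
47*q(d(3), 5²) = 47*(-5 - 1*5² - 1*3) = 47*(-5 - 1*25 - 3) = 47*(-5 - 25 - 3) = 47*(-33) = -1551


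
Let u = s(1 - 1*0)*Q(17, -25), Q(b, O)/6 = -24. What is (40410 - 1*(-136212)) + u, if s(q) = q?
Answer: 176478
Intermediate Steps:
Q(b, O) = -144 (Q(b, O) = 6*(-24) = -144)
u = -144 (u = (1 - 1*0)*(-144) = (1 + 0)*(-144) = 1*(-144) = -144)
(40410 - 1*(-136212)) + u = (40410 - 1*(-136212)) - 144 = (40410 + 136212) - 144 = 176622 - 144 = 176478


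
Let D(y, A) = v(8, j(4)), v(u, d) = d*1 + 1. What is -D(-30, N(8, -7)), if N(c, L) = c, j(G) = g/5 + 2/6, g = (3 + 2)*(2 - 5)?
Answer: 5/3 ≈ 1.6667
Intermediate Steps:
g = -15 (g = 5*(-3) = -15)
j(G) = -8/3 (j(G) = -15/5 + 2/6 = -15*⅕ + 2*(⅙) = -3 + ⅓ = -8/3)
v(u, d) = 1 + d (v(u, d) = d + 1 = 1 + d)
D(y, A) = -5/3 (D(y, A) = 1 - 8/3 = -5/3)
-D(-30, N(8, -7)) = -1*(-5/3) = 5/3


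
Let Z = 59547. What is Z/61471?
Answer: 59547/61471 ≈ 0.96870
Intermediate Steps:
Z/61471 = 59547/61471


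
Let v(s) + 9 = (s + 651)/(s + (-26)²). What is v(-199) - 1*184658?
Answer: -88085707/477 ≈ -1.8467e+5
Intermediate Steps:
v(s) = -9 + (651 + s)/(676 + s) (v(s) = -9 + (s + 651)/(s + (-26)²) = -9 + (651 + s)/(s + 676) = -9 + (651 + s)/(676 + s))
v(-199) - 1*184658 = (-5433 - 8*(-199))/(676 - 199) - 1*184658 = (-5433 + 1592)/477 - 184658 = (1/477)*(-3841) - 184658 = -3841/477 - 184658 = -88085707/477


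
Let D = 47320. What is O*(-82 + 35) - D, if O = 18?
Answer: -48166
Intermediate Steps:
O*(-82 + 35) - D = 18*(-82 + 35) - 1*47320 = 18*(-47) - 47320 = -846 - 47320 = -48166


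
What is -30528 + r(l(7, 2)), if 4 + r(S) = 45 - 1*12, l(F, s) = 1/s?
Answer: -30499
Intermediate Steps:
r(S) = 29 (r(S) = -4 + (45 - 1*12) = -4 + (45 - 12) = -4 + 33 = 29)
-30528 + r(l(7, 2)) = -30528 + 29 = -30499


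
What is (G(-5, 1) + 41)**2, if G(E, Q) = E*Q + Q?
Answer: 1369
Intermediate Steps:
G(E, Q) = Q + E*Q
(G(-5, 1) + 41)**2 = (1*(1 - 5) + 41)**2 = (1*(-4) + 41)**2 = (-4 + 41)**2 = 37**2 = 1369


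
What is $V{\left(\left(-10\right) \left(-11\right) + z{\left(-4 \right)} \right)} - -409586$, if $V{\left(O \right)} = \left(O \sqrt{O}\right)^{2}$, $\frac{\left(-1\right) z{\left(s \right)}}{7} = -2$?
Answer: $2316210$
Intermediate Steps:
$z{\left(s \right)} = 14$ ($z{\left(s \right)} = \left(-7\right) \left(-2\right) = 14$)
$V{\left(O \right)} = O^{3}$ ($V{\left(O \right)} = \left(O^{\frac{3}{2}}\right)^{2} = O^{3}$)
$V{\left(\left(-10\right) \left(-11\right) + z{\left(-4 \right)} \right)} - -409586 = \left(\left(-10\right) \left(-11\right) + 14\right)^{3} - -409586 = \left(110 + 14\right)^{3} + 409586 = 124^{3} + 409586 = 1906624 + 409586 = 2316210$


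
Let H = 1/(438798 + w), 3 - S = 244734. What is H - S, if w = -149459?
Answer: 70810222810/289339 ≈ 2.4473e+5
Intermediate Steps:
S = -244731 (S = 3 - 1*244734 = 3 - 244734 = -244731)
H = 1/289339 (H = 1/(438798 - 149459) = 1/289339 ≈ 3.4562e-6)
H - S = 1/289339 - 1*(-244731) = 1/289339 + 244731 = 70810222810/289339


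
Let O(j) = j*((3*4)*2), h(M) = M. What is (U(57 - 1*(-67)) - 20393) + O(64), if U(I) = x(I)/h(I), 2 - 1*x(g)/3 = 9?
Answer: -2338289/124 ≈ -18857.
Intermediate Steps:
x(g) = -21 (x(g) = 6 - 3*9 = 6 - 27 = -21)
U(I) = -21/I
O(j) = 24*j (O(j) = j*(12*2) = j*24 = 24*j)
(U(57 - 1*(-67)) - 20393) + O(64) = (-21/(57 - 1*(-67)) - 20393) + 24*64 = (-21/(57 + 67) - 20393) + 1536 = (-21/124 - 20393) + 1536 = -2528753/124 + 1536 = -2338289/124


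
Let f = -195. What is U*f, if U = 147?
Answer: -28665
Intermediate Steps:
U*f = 147*(-195) = -28665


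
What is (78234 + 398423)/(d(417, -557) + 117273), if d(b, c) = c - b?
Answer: 476657/116299 ≈ 4.0985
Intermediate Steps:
(78234 + 398423)/(d(417, -557) + 117273) = (78234 + 398423)/((-557 - 1*417) + 117273) = 476657/((-557 - 417) + 117273) = 476657/(-974 + 117273) = 476657/116299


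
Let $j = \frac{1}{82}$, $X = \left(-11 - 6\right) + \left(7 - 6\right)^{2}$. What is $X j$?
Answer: $- \frac{8}{41} \approx -0.19512$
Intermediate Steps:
$X = -16$ ($X = -17 + 1^{2} = -17 + 1 = -16$)
$j = \frac{1}{82} \approx 0.012195$
$X j = \left(-16\right) \frac{1}{82} = - \frac{8}{41}$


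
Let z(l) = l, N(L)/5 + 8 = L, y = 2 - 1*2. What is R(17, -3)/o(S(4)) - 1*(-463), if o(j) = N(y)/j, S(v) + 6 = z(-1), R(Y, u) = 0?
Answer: 463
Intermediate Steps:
y = 0 (y = 2 - 2 = 0)
N(L) = -40 + 5*L
S(v) = -7 (S(v) = -6 - 1 = -7)
o(j) = -40/j (o(j) = (-40 + 5*0)/j = (-40 + 0)/j = -40/j)
R(17, -3)/o(S(4)) - 1*(-463) = 0/((-40/(-7))) - 1*(-463) = 0/((-40*(-1/7))) + 463 = 0/(40/7) + 463 = 0*(7/40) + 463 = 0 + 463 = 463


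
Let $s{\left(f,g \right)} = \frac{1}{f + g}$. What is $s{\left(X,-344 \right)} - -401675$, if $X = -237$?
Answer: $\frac{233373174}{581} \approx 4.0168 \cdot 10^{5}$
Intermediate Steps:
$s{\left(X,-344 \right)} - -401675 = \frac{1}{-237 - 344} - -401675 = \frac{1}{-581} + 401675 = - \frac{1}{581} + 401675 = \frac{233373174}{581}$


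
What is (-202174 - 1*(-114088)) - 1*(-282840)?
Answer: 194754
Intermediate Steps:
(-202174 - 1*(-114088)) - 1*(-282840) = (-202174 + 114088) + 282840 = -88086 + 282840 = 194754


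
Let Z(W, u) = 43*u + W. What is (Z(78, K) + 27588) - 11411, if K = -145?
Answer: 10020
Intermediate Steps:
Z(W, u) = W + 43*u
(Z(78, K) + 27588) - 11411 = ((78 + 43*(-145)) + 27588) - 11411 = ((78 - 6235) + 27588) - 11411 = (-6157 + 27588) - 11411 = 21431 - 11411 = 10020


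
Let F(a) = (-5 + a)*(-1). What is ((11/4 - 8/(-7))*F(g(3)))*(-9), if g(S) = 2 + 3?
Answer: 0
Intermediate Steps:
g(S) = 5
F(a) = 5 - a
((11/4 - 8/(-7))*F(g(3)))*(-9) = ((11/4 - 8/(-7))*(5 - 1*5))*(-9) = ((11*(¼) - 8*(-⅐))*(5 - 5))*(-9) = ((11/4 + 8/7)*0)*(-9) = ((109/28)*0)*(-9) = 0*(-9) = 0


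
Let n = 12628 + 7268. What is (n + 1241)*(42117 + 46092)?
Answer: 1864473633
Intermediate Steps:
n = 19896
(n + 1241)*(42117 + 46092) = (19896 + 1241)*(42117 + 46092) = 21137*88209 = 1864473633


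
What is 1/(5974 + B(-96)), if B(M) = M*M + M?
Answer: 1/15094 ≈ 6.6251e-5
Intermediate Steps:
B(M) = M + M**2 (B(M) = M**2 + M = M + M**2)
1/(5974 + B(-96)) = 1/(5974 - 96*(1 - 96)) = 1/(5974 - 96*(-95)) = 1/(5974 + 9120) = 1/15094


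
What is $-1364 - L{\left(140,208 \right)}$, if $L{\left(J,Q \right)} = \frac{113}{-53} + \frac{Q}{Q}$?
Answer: $- \frac{72232}{53} \approx -1362.9$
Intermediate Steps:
$L{\left(J,Q \right)} = - \frac{60}{53}$ ($L{\left(J,Q \right)} = 113 \left(- \frac{1}{53}\right) + 1 = - \frac{113}{53} + 1 = - \frac{60}{53}$)
$-1364 - L{\left(140,208 \right)} = -1364 - - \frac{60}{53} = -1364 + \frac{60}{53} = - \frac{72232}{53}$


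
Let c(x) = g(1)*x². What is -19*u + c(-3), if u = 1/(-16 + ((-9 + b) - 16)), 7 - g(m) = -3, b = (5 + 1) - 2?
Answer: 3349/37 ≈ 90.514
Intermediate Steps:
b = 4 (b = 6 - 2 = 4)
g(m) = 10 (g(m) = 7 - 1*(-3) = 7 + 3 = 10)
c(x) = 10*x²
u = -1/37 (u = 1/(-16 + ((-9 + 4) - 16)) = 1/(-16 + (-5 - 16)) = 1/(-16 - 21) = 1/(-37) = -1/37 ≈ -0.027027)
-19*u + c(-3) = -19*(-1/37) + 10*(-3)² = 19/37 + 10*9 = 19/37 + 90 = 3349/37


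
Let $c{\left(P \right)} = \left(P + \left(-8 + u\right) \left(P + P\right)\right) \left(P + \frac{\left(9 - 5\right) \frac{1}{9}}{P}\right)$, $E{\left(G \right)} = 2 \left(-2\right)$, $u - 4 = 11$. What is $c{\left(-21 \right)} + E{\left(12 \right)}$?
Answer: $\frac{19853}{3} \approx 6617.7$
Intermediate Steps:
$u = 15$ ($u = 4 + 11 = 15$)
$E{\left(G \right)} = -4$
$c{\left(P \right)} = 15 P \left(P + \frac{4}{9 P}\right)$ ($c{\left(P \right)} = \left(P + \left(-8 + 15\right) \left(P + P\right)\right) \left(P + \frac{\left(9 - 5\right) \frac{1}{9}}{P}\right) = \left(P + 7 \cdot 2 P\right) \left(P + \frac{\left(9 - 5\right) \frac{1}{9}}{P}\right) = \left(P + 14 P\right) \left(P + \frac{4 \cdot \frac{1}{9}}{P}\right) = 15 P \left(P + \frac{4}{9 P}\right)$)
$c{\left(-21 \right)} + E{\left(12 \right)} = \left(\frac{20}{3} + 15 \left(-21\right)^{2}\right) - 4 = \left(\frac{20}{3} + 15 \cdot 441\right) - 4 = \left(\frac{20}{3} + 6615\right) - 4 = \frac{19865}{3} - 4 = \frac{19853}{3}$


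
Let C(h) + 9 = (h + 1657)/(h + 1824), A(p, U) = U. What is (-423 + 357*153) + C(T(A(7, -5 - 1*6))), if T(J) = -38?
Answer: 96783173/1786 ≈ 54190.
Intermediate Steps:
C(h) = -9 + (1657 + h)/(1824 + h) (C(h) = -9 + (h + 1657)/(h + 1824) = -9 + (1657 + h)/(1824 + h))
(-423 + 357*153) + C(T(A(7, -5 - 1*6))) = (-423 + 357*153) + (-14759 - 8*(-38))/(1824 - 38) = (-423 + 54621) + (-14759 + 304)/1786 = 54198 + (1/1786)*(-14455) = 54198 - 14455/1786 = 96783173/1786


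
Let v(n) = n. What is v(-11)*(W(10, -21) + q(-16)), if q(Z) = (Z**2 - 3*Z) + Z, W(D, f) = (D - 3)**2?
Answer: -3707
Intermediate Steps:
W(D, f) = (-3 + D)**2
q(Z) = Z**2 - 2*Z
v(-11)*(W(10, -21) + q(-16)) = -11*((-3 + 10)**2 - 16*(-2 - 16)) = -11*(7**2 - 16*(-18)) = -11*(49 + 288) = -11*337 = -3707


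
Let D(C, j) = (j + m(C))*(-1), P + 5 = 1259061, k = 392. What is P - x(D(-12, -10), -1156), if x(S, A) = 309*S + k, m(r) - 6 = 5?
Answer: 1258973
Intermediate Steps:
m(r) = 11 (m(r) = 6 + 5 = 11)
P = 1259056 (P = -5 + 1259061 = 1259056)
D(C, j) = -11 - j (D(C, j) = (j + 11)*(-1) = (11 + j)*(-1) = -11 - j)
x(S, A) = 392 + 309*S (x(S, A) = 309*S + 392 = 392 + 309*S)
P - x(D(-12, -10), -1156) = 1259056 - (392 + 309*(-11 - 1*(-10))) = 1259056 - (392 + 309*(-11 + 10)) = 1259056 - (392 + 309*(-1)) = 1259056 - (392 - 309) = 1259056 - 1*83 = 1259056 - 83 = 1258973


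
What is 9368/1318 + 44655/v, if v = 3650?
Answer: 9304849/481070 ≈ 19.342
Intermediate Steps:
9368/1318 + 44655/v = 9368/1318 + 44655/3650 = 9368*(1/1318) + 44655*(1/3650) = 4684/659 + 8931/730 = 9304849/481070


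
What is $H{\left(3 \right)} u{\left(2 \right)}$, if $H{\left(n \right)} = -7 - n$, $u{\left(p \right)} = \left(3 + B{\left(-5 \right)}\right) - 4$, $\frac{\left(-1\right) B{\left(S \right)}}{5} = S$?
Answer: $-240$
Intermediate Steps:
$B{\left(S \right)} = - 5 S$
$u{\left(p \right)} = 24$ ($u{\left(p \right)} = \left(3 - -25\right) - 4 = \left(3 + 25\right) - 4 = 28 - 4 = 24$)
$H{\left(3 \right)} u{\left(2 \right)} = \left(-7 - 3\right) 24 = \left(-10\right) 24 = -240$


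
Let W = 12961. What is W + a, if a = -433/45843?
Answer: 594170690/45843 ≈ 12961.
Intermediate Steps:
a = -433/45843 (a = -433*1/45843 = -433/45843 ≈ -0.0094453)
W + a = 12961 - 433/45843 = 594170690/45843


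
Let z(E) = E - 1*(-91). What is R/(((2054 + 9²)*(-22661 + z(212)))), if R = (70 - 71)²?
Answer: -1/47734330 ≈ -2.0949e-8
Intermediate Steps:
z(E) = 91 + E (z(E) = E + 91 = 91 + E)
R = 1 (R = (-1)² = 1)
R/(((2054 + 9²)*(-22661 + z(212)))) = 1/((2054 + 9²)*(-22661 + (91 + 212))) = 1/((2054 + 81)*(-22661 + 303)) = 1/(2135*(-22358)) = 1/(-47734330) = 1*(-1/47734330) = -1/47734330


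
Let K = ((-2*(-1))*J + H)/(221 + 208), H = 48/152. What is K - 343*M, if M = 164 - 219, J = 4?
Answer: 153768773/8151 ≈ 18865.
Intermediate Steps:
H = 6/19 (H = 48*(1/152) = 6/19 ≈ 0.31579)
M = -55
K = 158/8151 (K = (-2*(-1)*4 + 6/19)/(221 + 208) = (2*4 + 6/19)/429 = (8 + 6/19)*(1/429) = (158/19)*(1/429) = 158/8151 ≈ 0.019384)
K - 343*M = 158/8151 - 343*(-55) = 158/8151 + 18865 = 153768773/8151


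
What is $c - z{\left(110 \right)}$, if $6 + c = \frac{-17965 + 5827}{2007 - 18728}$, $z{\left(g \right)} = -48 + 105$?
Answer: $- \frac{1041285}{16721} \approx -62.274$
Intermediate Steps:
$z{\left(g \right)} = 57$
$c = - \frac{88188}{16721}$ ($c = -6 + \frac{-17965 + 5827}{2007 - 18728} = -6 - \frac{12138}{-16721} = -6 - - \frac{12138}{16721} = -6 + \frac{12138}{16721} = - \frac{88188}{16721} \approx -5.2741$)
$c - z{\left(110 \right)} = - \frac{88188}{16721} - 57 = - \frac{1041285}{16721}$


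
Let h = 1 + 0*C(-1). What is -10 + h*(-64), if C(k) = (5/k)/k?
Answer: -74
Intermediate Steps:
C(k) = 5/k**2
h = 1 (h = 1 + 0*(5/(-1)**2) = 1 + 0*(5*1) = 1 + 0*5 = 1 + 0 = 1)
-10 + h*(-64) = -10 + 1*(-64) = -10 - 64 = -74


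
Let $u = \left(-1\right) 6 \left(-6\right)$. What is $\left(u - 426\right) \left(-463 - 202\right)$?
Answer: $259350$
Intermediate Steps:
$u = 36$ ($u = \left(-6\right) \left(-6\right) = 36$)
$\left(u - 426\right) \left(-463 - 202\right) = \left(36 - 426\right) \left(-463 - 202\right) = \left(36 - 426\right) \left(-665\right) = \left(-390\right) \left(-665\right) = 259350$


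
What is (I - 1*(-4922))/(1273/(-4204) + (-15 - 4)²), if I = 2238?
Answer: 30100640/1516371 ≈ 19.850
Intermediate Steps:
(I - 1*(-4922))/(1273/(-4204) + (-15 - 4)²) = (2238 - 1*(-4922))/(1273/(-4204) + (-15 - 4)²) = (2238 + 4922)/(1273*(-1/4204) + (-19)²) = 7160/(-1273/4204 + 361) = 7160/(1516371/4204) = 7160*(4204/1516371) = 30100640/1516371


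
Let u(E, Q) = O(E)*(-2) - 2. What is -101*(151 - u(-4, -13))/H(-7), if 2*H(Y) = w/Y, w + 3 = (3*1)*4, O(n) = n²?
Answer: 261590/9 ≈ 29066.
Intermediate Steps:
w = 9 (w = -3 + (3*1)*4 = -3 + 3*4 = -3 + 12 = 9)
u(E, Q) = -2 - 2*E² (u(E, Q) = E²*(-2) - 2 = -2*E² - 2 = -2 - 2*E²)
H(Y) = 9/(2*Y) (H(Y) = (9/Y)/2 = 9/(2*Y))
-101*(151 - u(-4, -13))/H(-7) = -101*(151 - (-2 - 2*(-4)²))/((9/2)/(-7)) = -101*(151 - (-2 - 2*16))/((9/2)*(-⅐)) = -101*(151 - (-2 - 32))/(-9/14) = -101*(151 - 1*(-34))*(-14)/9 = -101*(151 + 34)*(-14)/9 = -18685*(-14)/9 = -101*(-2590/9) = 261590/9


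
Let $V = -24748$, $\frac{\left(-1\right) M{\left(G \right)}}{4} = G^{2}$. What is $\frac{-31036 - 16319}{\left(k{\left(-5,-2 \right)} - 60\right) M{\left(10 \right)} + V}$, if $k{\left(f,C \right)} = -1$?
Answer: $\frac{15785}{116} \approx 136.08$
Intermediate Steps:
$M{\left(G \right)} = - 4 G^{2}$
$\frac{-31036 - 16319}{\left(k{\left(-5,-2 \right)} - 60\right) M{\left(10 \right)} + V} = \frac{-31036 - 16319}{\left(-1 - 60\right) \left(- 4 \cdot 10^{2}\right) - 24748} = - \frac{47355}{- 61 \left(\left(-4\right) 100\right) - 24748} = - \frac{47355}{\left(-61\right) \left(-400\right) - 24748} = - \frac{47355}{24400 - 24748} = - \frac{47355}{-348} = \left(-47355\right) \left(- \frac{1}{348}\right) = \frac{15785}{116}$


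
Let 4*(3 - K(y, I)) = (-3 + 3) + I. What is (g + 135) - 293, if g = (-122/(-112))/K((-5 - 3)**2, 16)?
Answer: -8909/56 ≈ -159.09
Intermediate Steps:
K(y, I) = 3 - I/4 (K(y, I) = 3 - ((-3 + 3) + I)/4 = 3 - (0 + I)/4 = 3 - I/4)
g = -61/56 (g = (-122/(-112))/(3 - 1/4*16) = (-122*(-1/112))/(3 - 4) = (61/56)/(-1) = (61/56)*(-1) = -61/56 ≈ -1.0893)
(g + 135) - 293 = (-61/56 + 135) - 293 = 7499/56 - 293 = -8909/56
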